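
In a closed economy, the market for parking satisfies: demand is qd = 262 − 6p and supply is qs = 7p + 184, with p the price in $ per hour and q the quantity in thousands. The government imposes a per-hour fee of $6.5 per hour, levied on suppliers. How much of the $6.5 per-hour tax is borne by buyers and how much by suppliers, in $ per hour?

Without the tax, 262 − 6p = 7p + 184 gives 13p = 78, so p* = $6 and q* = 226.
With the tax collected from suppliers, supply shifts: qs = 7(p − 6.5) + 184.
Solving gives q = 205 with buyers paying $9.5 and suppliers receiving $3 (the $6.5 wedge).
Burden on buyers: $3.5; on suppliers: $3. (They sum to $6.5.)
The less price-elastic side of the market bears the larger share of a per-unit tax.

Buyers bear $3.5 per hour; suppliers bear $3 per hour.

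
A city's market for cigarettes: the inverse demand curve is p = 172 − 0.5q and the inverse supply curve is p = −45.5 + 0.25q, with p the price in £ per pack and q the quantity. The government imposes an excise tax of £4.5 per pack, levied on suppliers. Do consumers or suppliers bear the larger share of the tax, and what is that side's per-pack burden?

Consumers bear the larger share: £3 per pack.

Rewrite in direct form: qd = 344 − 2p and qs = 4p + 182.
Without the tax, 344 − 2p = 4p + 182 gives 6p = 162, so p* = £27 and q* = 290.
With the tax collected from suppliers, supply shifts: qs = 4(p − 4.5) + 182.
New equilibrium: consumers pay £30, suppliers receive £25.5, q = 284. (Wedge: pb − ps = 4.5.)
Per-pack burden: consumers £3, suppliers £1.5.
Consumers take the larger share because demand is less price-elastic here (demand slope 2 vs supply slope 4).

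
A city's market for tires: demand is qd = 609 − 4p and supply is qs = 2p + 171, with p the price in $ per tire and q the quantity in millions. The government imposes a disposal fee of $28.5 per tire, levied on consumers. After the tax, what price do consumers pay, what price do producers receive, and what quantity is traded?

Before the tax: set 609 − 4p = 2p + 171 → p* = $73, q* = 317.
With the tax collected from consumers, demand (in seller-price terms) shifts: qd = 609 − 4(p + 28.5).
New equilibrium: consumers pay $82.5, producers receive $54, q = 279. (Wedge: pb − ps = 28.5.)

Consumers pay $82.5; producers receive $54; quantity = 279.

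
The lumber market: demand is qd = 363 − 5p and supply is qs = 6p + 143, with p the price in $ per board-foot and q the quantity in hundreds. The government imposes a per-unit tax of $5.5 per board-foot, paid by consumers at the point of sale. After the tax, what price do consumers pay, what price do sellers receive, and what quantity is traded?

Consumers pay $23; sellers receive $17.5; quantity = 248.

Before the tax: set 363 − 5p = 6p + 143 → p* = $20, q* = 263.
With the tax collected from consumers, demand (in seller-price terms) shifts: qd = 363 − 5(p + 5.5).
New equilibrium: consumers pay $23, sellers receive $17.5, q = 248. (Wedge: pb − ps = 5.5.)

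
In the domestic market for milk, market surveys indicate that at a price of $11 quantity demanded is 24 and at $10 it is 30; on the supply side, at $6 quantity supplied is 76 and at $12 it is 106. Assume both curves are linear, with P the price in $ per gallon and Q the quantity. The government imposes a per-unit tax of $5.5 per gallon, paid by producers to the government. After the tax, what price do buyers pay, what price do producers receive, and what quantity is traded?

Demand slope: (30 − 24)/(10 − 11) = -6, so Qd = 90 − 6P.
Supply slope: (106 − 76)/(12 − 6) = 5, so Qs = 5P + 46.
Without the tax, 90 − 6P = 5P + 46 gives 11P = 44, so P* = $4 and Q* = 66.
With the tax collected from producers, supply shifts: Qs = 5(P − 5.5) + 46.
New equilibrium: buyers pay $6.5, producers receive $1, Q = 51. (Wedge: Pb − Ps = 5.5.)
The less price-elastic side of the market bears the larger share of a per-unit tax.

Buyers pay $6.5; producers receive $1; quantity = 51.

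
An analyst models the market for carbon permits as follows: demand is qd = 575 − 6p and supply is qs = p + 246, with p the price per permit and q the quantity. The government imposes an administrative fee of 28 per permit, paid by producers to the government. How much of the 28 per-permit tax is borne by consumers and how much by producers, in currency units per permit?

Consumers bear 4 per permit; producers bear 24 per permit.

Before the tax: set 575 − 6p = p + 246 → p* = 47, q* = 293.
With the tax collected from producers, supply shifts: qs = (p − 28) + 246.
New equilibrium: consumers pay 51, producers receive 23, q = 269. (Wedge: pb − ps = 28.)
Burden on consumers: 4; on producers: 24. (They sum to 28.)
The less price-elastic side of the market bears the larger share of a per-unit tax.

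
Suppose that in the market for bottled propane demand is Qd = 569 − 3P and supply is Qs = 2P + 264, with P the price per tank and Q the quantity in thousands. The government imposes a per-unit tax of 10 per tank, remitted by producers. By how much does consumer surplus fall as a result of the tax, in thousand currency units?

Before the tax: set 569 − 3P = 2P + 264 → P* = 61, Q* = 386.
With the tax collected from producers, supply shifts: Qs = 2(P − 10) + 264.
Solving gives Q = 374 with buyers paying 65 and producers receiving 55 (the 10 wedge).
ΔCS is the trapezoid between Q = 374 and Q = 386 of height 4: ½ · (386 + 374) · 4 = 1520.

Consumer surplus falls by 1520 thousand.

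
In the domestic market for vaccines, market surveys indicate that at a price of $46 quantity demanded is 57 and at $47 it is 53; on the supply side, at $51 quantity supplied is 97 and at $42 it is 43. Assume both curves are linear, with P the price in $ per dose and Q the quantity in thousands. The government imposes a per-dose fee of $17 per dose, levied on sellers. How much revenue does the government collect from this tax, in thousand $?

Demand slope: (53 − 57)/(47 − 46) = -4, so Qd = 241 − 4P.
Supply slope: (43 − 97)/(42 − 51) = 6, so Qs = 6P − 209.
Before the tax: set 241 − 4P = 6P − 209 → P* = $45, Q* = 61.
With the tax collected from sellers, supply shifts: Qs = 6(P − 17) − 209.
Solving gives Q = 20.2 with buyers paying $55.2 and sellers receiving $38.2 (the $17 wedge).
Revenue = t · Q = 17 · 20.2 = $343.4.

Tax revenue = $343.4 thousand.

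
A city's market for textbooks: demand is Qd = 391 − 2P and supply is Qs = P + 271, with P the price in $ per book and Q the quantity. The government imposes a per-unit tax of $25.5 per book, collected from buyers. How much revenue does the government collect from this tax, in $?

Tax revenue = $7497.

Before the tax: set 391 − 2P = P + 271 → P* = $40, Q* = 311.
With the tax collected from buyers, demand (in seller-price terms) shifts: Qd = 391 − 2(P + 25.5).
Solving gives Q = 294 with buyers paying $48.5 and producers receiving $23 (the $25.5 wedge).
Revenue = t · Q = 25.5 · 294 = $7497.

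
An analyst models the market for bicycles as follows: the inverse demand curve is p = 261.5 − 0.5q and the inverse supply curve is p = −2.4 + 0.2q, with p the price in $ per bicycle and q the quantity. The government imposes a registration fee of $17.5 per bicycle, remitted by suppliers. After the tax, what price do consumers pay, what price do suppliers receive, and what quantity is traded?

Inverting to q(p) form: qd = 523 − 2p; qs = 5p + 12.
Before the tax: set 523 − 2p = 5p + 12 → p* = $73, q* = 377.
With the tax collected from suppliers, supply shifts: qs = 5(p − 17.5) + 12.
New equilibrium: consumers pay $85.5, suppliers receive $68, q = 352. (Wedge: pb − ps = 17.5.)
The less price-elastic side of the market bears the larger share of a per-unit tax.

Consumers pay $85.5; suppliers receive $68; quantity = 352.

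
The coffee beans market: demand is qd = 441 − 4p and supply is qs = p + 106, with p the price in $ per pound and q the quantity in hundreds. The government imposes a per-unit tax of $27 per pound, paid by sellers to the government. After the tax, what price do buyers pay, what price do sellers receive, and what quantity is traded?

Without the tax, 441 − 4p = p + 106 gives 5p = 335, so p* = $67 and q* = 173.
With the tax collected from sellers, supply shifts: qs = (p − 27) + 106.
New equilibrium: buyers pay $72.4, sellers receive $45.4, q = 151.4. (Wedge: pb − ps = 27.)

Buyers pay $72.4; sellers receive $45.4; quantity = 151.4.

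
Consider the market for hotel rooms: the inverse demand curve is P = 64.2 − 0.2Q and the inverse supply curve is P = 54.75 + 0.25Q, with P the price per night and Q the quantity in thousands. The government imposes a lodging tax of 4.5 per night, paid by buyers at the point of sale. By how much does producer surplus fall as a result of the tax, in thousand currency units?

Inverting to Q(P) form: Qd = 321 − 5P; Qs = 4P − 219.
Before the tax: set 321 − 5P = 4P − 219 → P* = 60, Q* = 21.
With the tax collected from buyers, demand (in seller-price terms) shifts: Qd = 321 − 5(P + 4.5).
Solving gives Q = 11 with buyers paying 62 and suppliers receiving 57.5 (the 4.5 wedge).
ΔPS is the trapezoid between Q = 11 and Q = 21 of height 2.5: ½ · (21 + 11) · 2.5 = 40.

Producer surplus falls by 40 thousand.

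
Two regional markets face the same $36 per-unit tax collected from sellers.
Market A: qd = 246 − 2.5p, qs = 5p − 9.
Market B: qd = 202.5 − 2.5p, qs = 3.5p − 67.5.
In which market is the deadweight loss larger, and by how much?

Market A, by $135.

Market A: pre-tax p* = $34, q* = 161; post-tax q = 101; deadweight loss = $1080.
Market B: pre-tax p* = $45, q* = 90; post-tax q = 37.5; deadweight loss = $945.
Difference: $1080 vs $945 → market A is larger by $135.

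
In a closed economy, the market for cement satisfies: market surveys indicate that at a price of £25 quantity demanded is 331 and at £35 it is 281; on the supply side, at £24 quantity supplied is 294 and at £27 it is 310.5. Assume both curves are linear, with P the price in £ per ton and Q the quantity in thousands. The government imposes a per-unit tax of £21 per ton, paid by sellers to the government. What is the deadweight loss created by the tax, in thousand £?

Demand slope: (281 − 331)/(35 − 25) = -5, so Qd = 456 − 5P.
Supply slope: (310.5 − 294)/(27 − 24) = 5.5, so Qs = 5.5P + 162.
Without the tax, 456 − 5P = 5.5P + 162 gives 10.5P = 294, so P* = £28 and Q* = 316.
With the tax collected from sellers, supply shifts: Qs = 5.5(P − 21) + 162.
New equilibrium: buyers pay £39, sellers receive £18, Q = 261. (Wedge: Pb − Ps = 21.)
Quantity falls by |ΔQ| = |316 − 261| = 55.
DWL = ½ · t · |ΔQ| = ½ · 21 · 55 = £577.5.

Deadweight loss = £577.5 thousand.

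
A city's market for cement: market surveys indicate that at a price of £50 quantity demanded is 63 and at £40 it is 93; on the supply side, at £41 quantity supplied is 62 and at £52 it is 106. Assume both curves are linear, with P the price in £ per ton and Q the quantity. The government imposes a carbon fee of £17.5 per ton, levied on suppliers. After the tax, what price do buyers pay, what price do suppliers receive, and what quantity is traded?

Buyers pay £55; suppliers receive £37.5; quantity = 48.

Demand slope: (93 − 63)/(40 − 50) = -3, so Qd = 213 − 3P.
Supply slope: (106 − 62)/(52 − 41) = 4, so Qs = 4P − 102.
Without the tax, 213 − 3P = 4P − 102 gives 7P = 315, so P* = £45 and Q* = 78.
With the tax collected from suppliers, supply shifts: Qs = 4(P − 17.5) − 102.
Solving gives Q = 48 with buyers paying £55 and suppliers receiving £37.5 (the £17.5 wedge).
The less price-elastic side of the market bears the larger share of a per-unit tax.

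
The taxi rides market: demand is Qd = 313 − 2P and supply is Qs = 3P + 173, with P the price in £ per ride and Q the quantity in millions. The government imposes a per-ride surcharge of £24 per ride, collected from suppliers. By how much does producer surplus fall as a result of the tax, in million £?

Before the tax: set 313 − 2P = 3P + 173 → P* = £28, Q* = 257.
With the tax collected from suppliers, supply shifts: Qs = 3(P − 24) + 173.
New equilibrium: consumers pay £42.4, suppliers receive £18.4, Q = 228.2. (Wedge: Pb − Ps = 24.)
ΔPS is the trapezoid between Q = 228.2 and Q = 257 of height £9.6: ½ · (257 + 228.2) · 9.6 = £2328.96.

Producer surplus falls by £2328.96 million.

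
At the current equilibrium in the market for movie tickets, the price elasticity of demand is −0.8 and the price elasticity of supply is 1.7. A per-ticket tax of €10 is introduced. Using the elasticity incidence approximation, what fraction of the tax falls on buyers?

Buyers' share ≈ 0.68.

Incidence ratio: buyers' share ≈ εs / (εs + |εd|) = 1.7 / (1.7 + 0.8) = 0.68.
Supply is the more elastic side, so buyers bear the larger share.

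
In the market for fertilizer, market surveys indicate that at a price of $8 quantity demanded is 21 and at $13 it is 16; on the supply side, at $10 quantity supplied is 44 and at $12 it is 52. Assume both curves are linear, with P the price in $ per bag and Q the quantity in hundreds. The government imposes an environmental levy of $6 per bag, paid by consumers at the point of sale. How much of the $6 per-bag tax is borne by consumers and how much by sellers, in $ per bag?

Consumers bear $4.8 per bag; sellers bear $1.2 per bag.

Demand slope: (16 − 21)/(13 − 8) = -1, so Qd = 29 − P.
Supply slope: (52 − 44)/(12 − 10) = 4, so Qs = 4P + 4.
Before the tax: set 29 − P = 4P + 4 → P* = $5, Q* = 24.
With the tax collected from consumers, demand (in seller-price terms) shifts: Qd = 29 − (P + 6).
Solving gives Q = 19.2 with consumers paying $9.8 and sellers receiving $3.8 (the $6 wedge).
Burden on consumers: $4.8; on sellers: $1.2. (They sum to $6.)
The less price-elastic side of the market bears the larger share of a per-unit tax.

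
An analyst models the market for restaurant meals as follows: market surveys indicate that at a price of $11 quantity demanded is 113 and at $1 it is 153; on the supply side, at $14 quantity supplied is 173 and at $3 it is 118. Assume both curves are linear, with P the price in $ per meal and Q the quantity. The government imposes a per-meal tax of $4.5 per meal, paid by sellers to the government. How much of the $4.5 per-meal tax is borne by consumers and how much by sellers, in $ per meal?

Demand slope: (153 − 113)/(1 − 11) = -4, so Qd = 157 − 4P.
Supply slope: (118 − 173)/(3 − 14) = 5, so Qs = 5P + 103.
Without the tax, 157 − 4P = 5P + 103 gives 9P = 54, so P* = $6 and Q* = 133.
With the tax collected from sellers, supply shifts: Qs = 5(P − 4.5) + 103.
New equilibrium: consumers pay $8.5, sellers receive $4, Q = 123. (Wedge: Pb − Ps = 4.5.)
Burden on consumers: $2.5; on sellers: $2. (They sum to $4.5.)
The less price-elastic side of the market bears the larger share of a per-unit tax.

Consumers bear $2.5 per meal; sellers bear $2 per meal.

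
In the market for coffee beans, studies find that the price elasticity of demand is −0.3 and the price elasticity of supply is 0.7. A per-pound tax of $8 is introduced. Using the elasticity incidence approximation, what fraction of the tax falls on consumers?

Incidence ratio: consumers' share ≈ εs / (εs + |εd|) = 0.7 / (0.7 + 0.3) = 0.7.
Supply is the more elastic side, so consumers bear the larger share.

Consumers' share ≈ 0.7.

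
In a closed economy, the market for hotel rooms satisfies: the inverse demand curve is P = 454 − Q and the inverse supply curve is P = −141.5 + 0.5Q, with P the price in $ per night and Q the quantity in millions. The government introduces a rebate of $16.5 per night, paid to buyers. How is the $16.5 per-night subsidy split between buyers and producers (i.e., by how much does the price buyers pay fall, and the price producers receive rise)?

Buyers gain $11 per night; producers gain $5.5 per night.

Inverting to Q(P) form: Qd = 454 − P; Qs = 2P + 283.
Before the subsidy: set 454 − P = 2P + 283 → P* = $57, Q* = 397.
With a per-unit subsidy paid to buyers, each effectively pays P − 16.5, so demand becomes Qd = 454 − (P − 16.5).
New equilibrium: buyers pay $46, producers receive $62.5, Q = 408. (Wedge: Pb − Ps = −16.5.)
Gain to buyers: $11; to producers: $5.5. (They sum to $16.5.)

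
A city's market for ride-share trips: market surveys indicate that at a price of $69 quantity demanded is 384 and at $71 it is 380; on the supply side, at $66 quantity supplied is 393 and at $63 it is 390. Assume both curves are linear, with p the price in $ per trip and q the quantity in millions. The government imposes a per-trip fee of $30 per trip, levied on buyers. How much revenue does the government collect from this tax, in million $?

Demand slope: (380 − 384)/(71 − 69) = -2, so qd = 522 − 2p.
Supply slope: (390 − 393)/(63 − 66) = 1, so qs = p + 327.
Without the tax, 522 − 2p = p + 327 gives 3p = 195, so p* = $65 and q* = 392.
With the tax collected from buyers, demand (in seller-price terms) shifts: qd = 522 − 2(p + 30).
New equilibrium: buyers pay $75, sellers receive $45, q = 372. (Wedge: pb − ps = 30.)
Revenue = t · Q = 30 · 372 = $11160.

Tax revenue = $11160 million.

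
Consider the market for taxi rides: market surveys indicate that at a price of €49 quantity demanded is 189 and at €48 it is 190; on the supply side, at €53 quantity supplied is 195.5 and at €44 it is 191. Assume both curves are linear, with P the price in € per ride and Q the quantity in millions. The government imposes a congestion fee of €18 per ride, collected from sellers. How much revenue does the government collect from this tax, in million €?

Tax revenue = €3348 million.

Demand slope: (190 − 189)/(48 − 49) = -1, so Qd = 238 − P.
Supply slope: (191 − 195.5)/(44 − 53) = 0.5, so Qs = 0.5P + 169.
Before the tax: set 238 − P = 0.5P + 169 → P* = €46, Q* = 192.
With the tax collected from sellers, supply shifts: Qs = 0.5(P − 18) + 169.
New equilibrium: consumers pay €52, sellers receive €34, Q = 186. (Wedge: Pb − Ps = 18.)
Revenue = t · Q = 18 · 186 = €3348.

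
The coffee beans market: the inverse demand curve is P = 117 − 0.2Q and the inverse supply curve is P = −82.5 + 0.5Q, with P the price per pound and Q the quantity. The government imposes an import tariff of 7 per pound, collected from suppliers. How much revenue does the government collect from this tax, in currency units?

Rewrite in direct form: Qd = 585 − 5P and Qs = 2P + 165.
Without the tax, 585 − 5P = 2P + 165 gives 7P = 420, so P* = 60 and Q* = 285.
With the tax collected from suppliers, supply shifts: Qs = 2(P − 7) + 165.
Solving gives Q = 275 with buyers paying 62 and suppliers receiving 55 (the 7 wedge).
Revenue = t · Q = 7 · 275 = 1925.

Tax revenue = 1925.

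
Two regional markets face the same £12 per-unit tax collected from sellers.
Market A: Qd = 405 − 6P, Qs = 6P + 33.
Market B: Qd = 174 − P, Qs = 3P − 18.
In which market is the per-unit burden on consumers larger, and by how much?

Market B, by £3.

Market A: pre-tax P* = £31, Q* = 219; post-tax Q = 183; per-unit burden on consumers = £6.
Market B: pre-tax P* = £48, Q* = 126; post-tax Q = 117; per-unit burden on consumers = £9.
Difference: £6 vs £9 → market B is larger by £3.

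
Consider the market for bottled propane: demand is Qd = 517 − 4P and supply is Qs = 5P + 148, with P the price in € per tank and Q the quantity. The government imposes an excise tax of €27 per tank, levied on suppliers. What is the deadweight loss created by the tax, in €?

Without the tax, 517 − 4P = 5P + 148 gives 9P = 369, so P* = €41 and Q* = 353.
With the tax collected from suppliers, supply shifts: Qs = 5(P − 27) + 148.
Solving gives Q = 293 with buyers paying €56 and suppliers receiving €29 (the €27 wedge).
Quantity falls by |ΔQ| = |353 − 293| = 60.
DWL = ½ · t · |ΔQ| = ½ · 27 · 60 = €810.

Deadweight loss = €810.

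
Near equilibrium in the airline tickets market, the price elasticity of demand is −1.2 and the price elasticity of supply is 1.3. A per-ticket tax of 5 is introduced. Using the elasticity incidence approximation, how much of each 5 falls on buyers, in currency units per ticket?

Buyers bear ≈ 2.6 per ticket.

Incidence ratio: buyers' share ≈ εs / (εs + |εd|) = 1.3 / (1.3 + 1.2) = 0.52.
So buyers bear ≈ 0.52 × 5 = 2.6; suppliers bear 2.4.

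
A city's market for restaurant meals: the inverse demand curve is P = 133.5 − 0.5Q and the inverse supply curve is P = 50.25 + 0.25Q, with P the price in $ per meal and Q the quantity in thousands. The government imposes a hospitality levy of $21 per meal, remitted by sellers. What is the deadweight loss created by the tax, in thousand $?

Inverting to Q(P) form: Qd = 267 − 2P; Qs = 4P − 201.
Without the tax, 267 − 2P = 4P − 201 gives 6P = 468, so P* = $78 and Q* = 111.
With the tax collected from sellers, supply shifts: Qs = 4(P − 21) − 201.
Solving gives Q = 83 with buyers paying $92 and sellers receiving $71 (the $21 wedge).
Quantity falls by |ΔQ| = |111 − 83| = 28.
DWL = ½ · t · |ΔQ| = ½ · 21 · 28 = $294.

Deadweight loss = $294 thousand.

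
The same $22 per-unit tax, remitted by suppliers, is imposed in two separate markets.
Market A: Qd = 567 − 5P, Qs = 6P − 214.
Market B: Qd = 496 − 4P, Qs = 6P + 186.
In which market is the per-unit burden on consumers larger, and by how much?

Market A: pre-tax P* = $71, Q* = 212; post-tax Q = 152; per-unit burden on consumers = $12.
Market B: pre-tax P* = $31, Q* = 372; post-tax Q = 319.2; per-unit burden on consumers = $13.2.
Difference: $12 vs $13.2 → market B is larger by $1.2.

Market B, by $1.2.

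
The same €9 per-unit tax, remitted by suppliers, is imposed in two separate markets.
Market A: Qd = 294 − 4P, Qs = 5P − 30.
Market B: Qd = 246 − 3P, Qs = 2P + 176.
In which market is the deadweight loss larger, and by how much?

Market A: pre-tax P* = €36, Q* = 150; post-tax Q = 130; deadweight loss = €90.
Market B: pre-tax P* = €14, Q* = 204; post-tax Q = 193.2; deadweight loss = €48.6.
Difference: €90 vs €48.6 → market A is larger by €41.4.

Market A, by €41.4.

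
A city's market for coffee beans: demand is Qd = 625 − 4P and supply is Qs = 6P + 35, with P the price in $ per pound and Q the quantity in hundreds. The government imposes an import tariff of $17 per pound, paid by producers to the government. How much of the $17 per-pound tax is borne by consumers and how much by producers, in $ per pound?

Consumers bear $10.2 per pound; producers bear $6.8 per pound.

Before the tax: set 625 − 4P = 6P + 35 → P* = $59, Q* = 389.
With the tax collected from producers, supply shifts: Qs = 6(P − 17) + 35.
Solving gives Q = 348.2 with consumers paying $69.2 and producers receiving $52.2 (the $17 wedge).
Burden on consumers: $10.2; on producers: $6.8. (They sum to $17.)
The less price-elastic side of the market bears the larger share of a per-unit tax.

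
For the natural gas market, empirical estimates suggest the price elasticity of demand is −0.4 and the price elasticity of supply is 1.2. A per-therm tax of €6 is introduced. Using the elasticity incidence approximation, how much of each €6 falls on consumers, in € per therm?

Consumers bear ≈ €4.5 per therm.

Incidence ratio: consumers' share ≈ εs / (εs + |εd|) = 1.2 / (1.2 + 0.4) = 0.75.
So consumers bear ≈ 0.75 × €6 = €4.5; suppliers bear €1.5.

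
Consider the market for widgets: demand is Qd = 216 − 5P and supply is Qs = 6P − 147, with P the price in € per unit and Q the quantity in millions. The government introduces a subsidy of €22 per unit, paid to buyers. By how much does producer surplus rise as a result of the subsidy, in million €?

Without the subsidy, 216 − 5P = 6P − 147 gives 11P = 363, so P* = €33 and Q* = 51.
With a per-unit subsidy paid to buyers, each effectively pays P − 22, so demand becomes Qd = 216 − 5(P − 22).
New equilibrium: buyers pay €21, suppliers receive €43, Q = 111. (Wedge: Pb − Ps = −22.)
ΔPS is the trapezoid between Q = 111 and Q = 51 of height €10: ½ · (51 + 111) · 10 = €810.

Producer surplus rises by €810 million.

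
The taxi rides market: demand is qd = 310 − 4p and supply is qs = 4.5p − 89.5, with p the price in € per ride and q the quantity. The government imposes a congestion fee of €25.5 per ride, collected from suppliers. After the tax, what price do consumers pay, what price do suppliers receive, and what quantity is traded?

Consumers pay €60.5; suppliers receive €35; quantity = 68.

Without the tax, 310 − 4p = 4.5p − 89.5 gives 8.5p = 399.5, so p* = €47 and q* = 122.
With the tax collected from suppliers, supply shifts: qs = 4.5(p − 25.5) − 89.5.
Solving gives q = 68 with consumers paying €60.5 and suppliers receiving €35 (the €25.5 wedge).
The less price-elastic side of the market bears the larger share of a per-unit tax.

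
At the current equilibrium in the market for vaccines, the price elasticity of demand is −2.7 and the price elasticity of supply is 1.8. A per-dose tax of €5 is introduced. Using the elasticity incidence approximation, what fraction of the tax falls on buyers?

Buyers' share ≈ 0.4.

Incidence ratio: buyers' share ≈ εs / (εs + |εd|) = 1.8 / (1.8 + 2.7) = 0.4.
Supply is the less elastic side, so buyers bear the smaller share.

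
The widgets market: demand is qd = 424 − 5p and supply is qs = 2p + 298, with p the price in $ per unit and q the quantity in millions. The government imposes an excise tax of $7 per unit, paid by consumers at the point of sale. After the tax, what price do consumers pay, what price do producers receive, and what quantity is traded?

Consumers pay $20; producers receive $13; quantity = 324.

Before the tax: set 424 − 5p = 2p + 298 → p* = $18, q* = 334.
With the tax collected from consumers, demand (in seller-price terms) shifts: qd = 424 − 5(p + 7).
New equilibrium: consumers pay $20, producers receive $13, q = 324. (Wedge: pb − ps = 7.)
The less price-elastic side of the market bears the larger share of a per-unit tax.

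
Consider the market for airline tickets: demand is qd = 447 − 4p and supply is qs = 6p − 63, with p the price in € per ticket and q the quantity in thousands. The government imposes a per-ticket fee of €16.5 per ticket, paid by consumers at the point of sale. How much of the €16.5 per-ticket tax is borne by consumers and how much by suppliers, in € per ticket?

Consumers bear €9.9 per ticket; suppliers bear €6.6 per ticket.

Without the tax, 447 − 4p = 6p − 63 gives 10p = 510, so p* = €51 and q* = 243.
With the tax collected from consumers, demand (in seller-price terms) shifts: qd = 447 − 4(p + 16.5).
New equilibrium: consumers pay €60.9, suppliers receive €44.4, q = 203.4. (Wedge: pb − ps = 16.5.)
Burden on consumers: €9.9; on suppliers: €6.6. (They sum to €16.5.)
The less price-elastic side of the market bears the larger share of a per-unit tax.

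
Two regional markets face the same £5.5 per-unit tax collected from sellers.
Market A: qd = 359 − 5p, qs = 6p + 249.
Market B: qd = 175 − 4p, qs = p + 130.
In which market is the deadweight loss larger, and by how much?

Market A: pre-tax p* = £10, q* = 309; post-tax q = 294; deadweight loss = £41.25.
Market B: pre-tax p* = £9, q* = 139; post-tax q = 134.6; deadweight loss = £12.1.
Difference: £41.25 vs £12.1 → market A is larger by £29.15.

Market A, by £29.15.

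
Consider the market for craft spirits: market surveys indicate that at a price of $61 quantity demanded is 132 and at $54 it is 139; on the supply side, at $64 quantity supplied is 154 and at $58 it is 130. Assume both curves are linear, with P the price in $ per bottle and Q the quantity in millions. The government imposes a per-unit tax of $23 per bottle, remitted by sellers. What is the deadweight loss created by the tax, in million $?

Demand slope: (139 − 132)/(54 − 61) = -1, so Qd = 193 − P.
Supply slope: (130 − 154)/(58 − 64) = 4, so Qs = 4P − 102.
Before the tax: set 193 − P = 4P − 102 → P* = $59, Q* = 134.
With the tax collected from sellers, supply shifts: Qs = 4(P − 23) − 102.
Solving gives Q = 115.6 with consumers paying $77.4 and sellers receiving $54.4 (the $23 wedge).
Quantity falls by |ΔQ| = |134 − 115.6| = 18.4.
DWL = ½ · t · |ΔQ| = ½ · 23 · 18.4 = $211.6.

Deadweight loss = $211.6 million.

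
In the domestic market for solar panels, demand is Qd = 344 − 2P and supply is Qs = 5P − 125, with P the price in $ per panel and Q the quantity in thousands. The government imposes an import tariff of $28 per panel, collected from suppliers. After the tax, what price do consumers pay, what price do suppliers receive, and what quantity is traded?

Before the tax: set 344 − 2P = 5P − 125 → P* = $67, Q* = 210.
With the tax collected from suppliers, supply shifts: Qs = 5(P − 28) − 125.
New equilibrium: consumers pay $87, suppliers receive $59, Q = 170. (Wedge: Pb − Ps = 28.)
The less price-elastic side of the market bears the larger share of a per-unit tax.

Consumers pay $87; suppliers receive $59; quantity = 170.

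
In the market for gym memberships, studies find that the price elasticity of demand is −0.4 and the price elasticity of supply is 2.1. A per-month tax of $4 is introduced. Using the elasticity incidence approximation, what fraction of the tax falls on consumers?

Consumers' share ≈ 0.84.

Incidence ratio: consumers' share ≈ εs / (εs + |εd|) = 2.1 / (2.1 + 0.4) = 0.84.
Supply is the more elastic side, so consumers bear the larger share.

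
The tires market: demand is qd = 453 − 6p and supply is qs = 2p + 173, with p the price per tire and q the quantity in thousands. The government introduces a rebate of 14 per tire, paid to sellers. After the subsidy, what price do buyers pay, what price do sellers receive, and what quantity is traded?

Without the subsidy, 453 − 6p = 2p + 173 gives 8p = 280, so p* = 35 and q* = 243.
With a per-unit subsidy paid to sellers, each receives p + 14 per unit sold, so supply becomes qs = 2(p + 14) + 173.
Solving gives q = 264 with buyers paying 31.5 and sellers receiving 45.5 (the 14 wedge).

Buyers pay 31.5; sellers receive 45.5; quantity = 264.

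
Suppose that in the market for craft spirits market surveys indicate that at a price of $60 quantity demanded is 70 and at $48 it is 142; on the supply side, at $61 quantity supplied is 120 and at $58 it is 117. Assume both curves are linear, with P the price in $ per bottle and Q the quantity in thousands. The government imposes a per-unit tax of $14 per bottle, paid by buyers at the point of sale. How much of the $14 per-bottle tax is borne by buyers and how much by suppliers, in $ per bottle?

Demand slope: (142 − 70)/(48 − 60) = -6, so Qd = 430 − 6P.
Supply slope: (117 − 120)/(58 − 61) = 1, so Qs = P + 59.
Without the tax, 430 − 6P = P + 59 gives 7P = 371, so P* = $53 and Q* = 112.
With the tax collected from buyers, demand (in seller-price terms) shifts: Qd = 430 − 6(P + 14).
Solving gives Q = 100 with buyers paying $55 and suppliers receiving $41 (the $14 wedge).
Burden on buyers: $2; on suppliers: $12. (They sum to $14.)

Buyers bear $2 per bottle; suppliers bear $12 per bottle.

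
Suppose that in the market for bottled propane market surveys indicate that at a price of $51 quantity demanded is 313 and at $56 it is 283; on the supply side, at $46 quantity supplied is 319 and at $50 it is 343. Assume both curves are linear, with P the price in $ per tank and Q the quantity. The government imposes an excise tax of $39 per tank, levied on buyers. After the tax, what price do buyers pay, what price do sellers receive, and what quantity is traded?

Demand slope: (283 − 313)/(56 − 51) = -6, so Qd = 619 − 6P.
Supply slope: (343 − 319)/(50 − 46) = 6, so Qs = 6P + 43.
Without the tax, 619 − 6P = 6P + 43 gives 12P = 576, so P* = $48 and Q* = 331.
With the tax collected from buyers, demand (in seller-price terms) shifts: Qd = 619 − 6(P + 39).
New equilibrium: buyers pay $67.5, sellers receive $28.5, Q = 214. (Wedge: Pb − Ps = 39.)

Buyers pay $67.5; sellers receive $28.5; quantity = 214.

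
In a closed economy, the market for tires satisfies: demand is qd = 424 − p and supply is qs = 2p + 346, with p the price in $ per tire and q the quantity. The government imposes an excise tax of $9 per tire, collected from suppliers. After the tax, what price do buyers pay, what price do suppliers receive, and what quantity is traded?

Without the tax, 424 − p = 2p + 346 gives 3p = 78, so p* = $26 and q* = 398.
With the tax collected from suppliers, supply shifts: qs = 2(p − 9) + 346.
Solving gives q = 392 with buyers paying $32 and suppliers receiving $23 (the $9 wedge).

Buyers pay $32; suppliers receive $23; quantity = 392.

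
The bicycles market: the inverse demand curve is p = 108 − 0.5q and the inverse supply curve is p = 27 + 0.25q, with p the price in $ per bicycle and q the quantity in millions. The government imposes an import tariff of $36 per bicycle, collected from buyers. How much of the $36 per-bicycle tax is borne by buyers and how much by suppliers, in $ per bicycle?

Buyers bear $24 per bicycle; suppliers bear $12 per bicycle.

Inverting to q(p) form: qd = 216 − 2p; qs = 4p − 108.
Without the tax, 216 − 2p = 4p − 108 gives 6p = 324, so p* = $54 and q* = 108.
With the tax collected from buyers, demand (in seller-price terms) shifts: qd = 216 − 2(p + 36).
Solving gives q = 60 with buyers paying $78 and suppliers receiving $42 (the $36 wedge).
Burden on buyers: $24; on suppliers: $12. (They sum to $36.)
The less price-elastic side of the market bears the larger share of a per-unit tax.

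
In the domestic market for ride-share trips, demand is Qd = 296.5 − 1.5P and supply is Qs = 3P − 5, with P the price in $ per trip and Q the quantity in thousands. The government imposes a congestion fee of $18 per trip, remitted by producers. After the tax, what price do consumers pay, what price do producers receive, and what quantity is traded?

Without the tax, 296.5 − 1.5P = 3P − 5 gives 4.5P = 301.5, so P* = $67 and Q* = 196.
With the tax collected from producers, supply shifts: Qs = 3(P − 18) − 5.
Solving gives Q = 178 with consumers paying $79 and producers receiving $61 (the $18 wedge).
The less price-elastic side of the market bears the larger share of a per-unit tax.

Consumers pay $79; producers receive $61; quantity = 178.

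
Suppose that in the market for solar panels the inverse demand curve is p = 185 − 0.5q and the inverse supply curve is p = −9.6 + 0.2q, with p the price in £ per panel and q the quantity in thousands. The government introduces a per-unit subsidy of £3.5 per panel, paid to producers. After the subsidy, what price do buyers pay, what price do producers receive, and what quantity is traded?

Buyers pay £43.5; producers receive £47; quantity = 283.

Inverting to q(p) form: qd = 370 − 2p; qs = 5p + 48.
Before the subsidy: set 370 − 2p = 5p + 48 → p* = £46, q* = 278.
With a per-unit subsidy paid to producers, each receives p + 3.5 per unit sold, so supply becomes qs = 5(p + 3.5) + 48.
New equilibrium: buyers pay £43.5, producers receive £47, q = 283. (Wedge: pb − ps = −3.5.)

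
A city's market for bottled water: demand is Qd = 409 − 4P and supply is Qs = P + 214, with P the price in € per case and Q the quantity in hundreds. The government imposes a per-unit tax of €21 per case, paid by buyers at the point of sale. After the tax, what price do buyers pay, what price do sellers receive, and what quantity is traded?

Without the tax, 409 − 4P = P + 214 gives 5P = 195, so P* = €39 and Q* = 253.
With the tax collected from buyers, demand (in seller-price terms) shifts: Qd = 409 − 4(P + 21).
New equilibrium: buyers pay €43.2, sellers receive €22.2, Q = 236.2. (Wedge: Pb − Ps = 21.)
The less price-elastic side of the market bears the larger share of a per-unit tax.

Buyers pay €43.2; sellers receive €22.2; quantity = 236.2.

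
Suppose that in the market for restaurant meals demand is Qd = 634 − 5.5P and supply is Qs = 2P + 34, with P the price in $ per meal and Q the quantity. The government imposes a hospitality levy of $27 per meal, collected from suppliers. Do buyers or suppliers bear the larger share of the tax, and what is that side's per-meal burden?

Suppliers bear the larger share: $19.8 per meal.

Without the tax, 634 − 5.5P = 2P + 34 gives 7.5P = 600, so P* = $80 and Q* = 194.
With the tax collected from suppliers, supply shifts: Qs = 2(P − 27) + 34.
New equilibrium: buyers pay $87.2, suppliers receive $60.2, Q = 154.4. (Wedge: Pb − Ps = 27.)
Per-meal burden: buyers $7.2, suppliers $19.8.
Suppliers take the larger share because supply is less price-elastic here (demand slope 5.5 vs supply slope 2).
The less price-elastic side of the market bears the larger share of a per-unit tax.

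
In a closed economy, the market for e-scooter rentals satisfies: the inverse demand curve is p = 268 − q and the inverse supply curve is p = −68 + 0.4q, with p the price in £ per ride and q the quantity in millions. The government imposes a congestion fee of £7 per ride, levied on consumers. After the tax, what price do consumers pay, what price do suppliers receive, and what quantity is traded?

Rewrite in direct form: qd = 268 − p and qs = 2.5p + 170.
Without the tax, 268 − p = 2.5p + 170 gives 3.5p = 98, so p* = £28 and q* = 240.
With the tax collected from consumers, demand (in seller-price terms) shifts: qd = 268 − (p + 7).
Solving gives q = 235 with consumers paying £33 and suppliers receiving £26 (the £7 wedge).
The less price-elastic side of the market bears the larger share of a per-unit tax.

Consumers pay £33; suppliers receive £26; quantity = 235.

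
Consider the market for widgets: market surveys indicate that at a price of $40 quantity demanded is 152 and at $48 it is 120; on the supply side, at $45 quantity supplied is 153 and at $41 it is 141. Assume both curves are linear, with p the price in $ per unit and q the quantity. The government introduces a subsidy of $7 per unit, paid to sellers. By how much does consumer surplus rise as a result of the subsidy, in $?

Consumer surplus rises by $450.

Demand slope: (120 − 152)/(48 − 40) = -4, so qd = 312 − 4p.
Supply slope: (141 − 153)/(41 − 45) = 3, so qs = 3p + 18.
Before the subsidy: set 312 − 4p = 3p + 18 → p* = $42, q* = 144.
With a per-unit subsidy paid to sellers, each receives p + 7 per unit sold, so supply becomes qs = 3(p + 7) + 18.
New equilibrium: buyers pay $39, sellers receive $46, q = 156. (Wedge: pb − ps = −7.)
ΔCS is the trapezoid between Q = 156 and Q = 144 of height $3: ½ · (144 + 156) · 3 = $450.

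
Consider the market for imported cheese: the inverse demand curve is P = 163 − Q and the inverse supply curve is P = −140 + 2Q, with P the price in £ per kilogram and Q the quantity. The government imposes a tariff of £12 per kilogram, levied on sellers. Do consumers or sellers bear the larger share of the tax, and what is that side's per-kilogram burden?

Sellers bear the larger share: £8 per kilogram.

Inverting to Q(P) form: Qd = 163 − P; Qs = 0.5P + 70.
Without the tax, 163 − P = 0.5P + 70 gives 1.5P = 93, so P* = £62 and Q* = 101.
With the tax collected from sellers, supply shifts: Qs = 0.5(P − 12) + 70.
Solving gives Q = 97 with consumers paying £66 and sellers receiving £54 (the £12 wedge).
Per-kilogram burden: consumers £4, sellers £8.
Sellers take the larger share because supply is less price-elastic here (demand slope 1 vs supply slope 0.5).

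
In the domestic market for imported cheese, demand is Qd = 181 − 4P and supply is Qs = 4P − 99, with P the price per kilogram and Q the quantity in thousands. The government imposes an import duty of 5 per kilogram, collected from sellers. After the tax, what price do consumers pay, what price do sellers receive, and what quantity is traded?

Without the tax, 181 − 4P = 4P − 99 gives 8P = 280, so P* = 35 and Q* = 41.
With the tax collected from sellers, supply shifts: Qs = 4(P − 5) − 99.
Solving gives Q = 31 with consumers paying 37.5 and sellers receiving 32.5 (the 5 wedge).

Consumers pay 37.5; sellers receive 32.5; quantity = 31.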